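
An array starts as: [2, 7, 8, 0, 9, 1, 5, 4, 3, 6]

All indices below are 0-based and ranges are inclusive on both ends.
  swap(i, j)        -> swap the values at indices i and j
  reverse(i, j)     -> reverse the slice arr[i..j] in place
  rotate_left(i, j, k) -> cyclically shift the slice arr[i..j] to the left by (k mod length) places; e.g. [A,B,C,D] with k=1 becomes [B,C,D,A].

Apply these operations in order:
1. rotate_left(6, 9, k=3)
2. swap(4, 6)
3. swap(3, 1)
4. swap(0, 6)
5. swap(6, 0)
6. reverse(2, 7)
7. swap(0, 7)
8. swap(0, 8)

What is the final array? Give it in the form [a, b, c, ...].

Answer: [4, 0, 5, 9, 1, 6, 7, 2, 8, 3]

Derivation:
After 1 (rotate_left(6, 9, k=3)): [2, 7, 8, 0, 9, 1, 6, 5, 4, 3]
After 2 (swap(4, 6)): [2, 7, 8, 0, 6, 1, 9, 5, 4, 3]
After 3 (swap(3, 1)): [2, 0, 8, 7, 6, 1, 9, 5, 4, 3]
After 4 (swap(0, 6)): [9, 0, 8, 7, 6, 1, 2, 5, 4, 3]
After 5 (swap(6, 0)): [2, 0, 8, 7, 6, 1, 9, 5, 4, 3]
After 6 (reverse(2, 7)): [2, 0, 5, 9, 1, 6, 7, 8, 4, 3]
After 7 (swap(0, 7)): [8, 0, 5, 9, 1, 6, 7, 2, 4, 3]
After 8 (swap(0, 8)): [4, 0, 5, 9, 1, 6, 7, 2, 8, 3]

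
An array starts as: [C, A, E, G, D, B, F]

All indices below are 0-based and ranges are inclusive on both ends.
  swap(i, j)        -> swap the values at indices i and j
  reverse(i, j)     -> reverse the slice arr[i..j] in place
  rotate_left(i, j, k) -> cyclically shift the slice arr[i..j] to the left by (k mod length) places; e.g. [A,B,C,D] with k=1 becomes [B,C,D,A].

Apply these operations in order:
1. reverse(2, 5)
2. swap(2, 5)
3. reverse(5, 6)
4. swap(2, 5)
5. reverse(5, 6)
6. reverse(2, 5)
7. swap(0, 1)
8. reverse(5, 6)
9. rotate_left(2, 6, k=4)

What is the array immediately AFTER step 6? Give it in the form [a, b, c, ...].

After 1 (reverse(2, 5)): [C, A, B, D, G, E, F]
After 2 (swap(2, 5)): [C, A, E, D, G, B, F]
After 3 (reverse(5, 6)): [C, A, E, D, G, F, B]
After 4 (swap(2, 5)): [C, A, F, D, G, E, B]
After 5 (reverse(5, 6)): [C, A, F, D, G, B, E]
After 6 (reverse(2, 5)): [C, A, B, G, D, F, E]

Answer: [C, A, B, G, D, F, E]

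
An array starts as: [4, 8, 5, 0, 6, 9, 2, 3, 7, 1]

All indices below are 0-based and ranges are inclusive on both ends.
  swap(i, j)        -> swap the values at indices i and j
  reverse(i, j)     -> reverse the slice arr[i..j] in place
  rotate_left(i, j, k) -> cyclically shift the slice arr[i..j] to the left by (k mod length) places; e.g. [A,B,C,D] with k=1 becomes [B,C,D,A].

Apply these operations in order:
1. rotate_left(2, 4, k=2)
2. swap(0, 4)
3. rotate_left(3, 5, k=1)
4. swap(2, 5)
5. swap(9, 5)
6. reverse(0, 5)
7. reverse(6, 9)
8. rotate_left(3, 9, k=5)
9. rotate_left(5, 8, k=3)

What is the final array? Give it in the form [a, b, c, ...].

After 1 (rotate_left(2, 4, k=2)): [4, 8, 6, 5, 0, 9, 2, 3, 7, 1]
After 2 (swap(0, 4)): [0, 8, 6, 5, 4, 9, 2, 3, 7, 1]
After 3 (rotate_left(3, 5, k=1)): [0, 8, 6, 4, 9, 5, 2, 3, 7, 1]
After 4 (swap(2, 5)): [0, 8, 5, 4, 9, 6, 2, 3, 7, 1]
After 5 (swap(9, 5)): [0, 8, 5, 4, 9, 1, 2, 3, 7, 6]
After 6 (reverse(0, 5)): [1, 9, 4, 5, 8, 0, 2, 3, 7, 6]
After 7 (reverse(6, 9)): [1, 9, 4, 5, 8, 0, 6, 7, 3, 2]
After 8 (rotate_left(3, 9, k=5)): [1, 9, 4, 3, 2, 5, 8, 0, 6, 7]
After 9 (rotate_left(5, 8, k=3)): [1, 9, 4, 3, 2, 6, 5, 8, 0, 7]

Answer: [1, 9, 4, 3, 2, 6, 5, 8, 0, 7]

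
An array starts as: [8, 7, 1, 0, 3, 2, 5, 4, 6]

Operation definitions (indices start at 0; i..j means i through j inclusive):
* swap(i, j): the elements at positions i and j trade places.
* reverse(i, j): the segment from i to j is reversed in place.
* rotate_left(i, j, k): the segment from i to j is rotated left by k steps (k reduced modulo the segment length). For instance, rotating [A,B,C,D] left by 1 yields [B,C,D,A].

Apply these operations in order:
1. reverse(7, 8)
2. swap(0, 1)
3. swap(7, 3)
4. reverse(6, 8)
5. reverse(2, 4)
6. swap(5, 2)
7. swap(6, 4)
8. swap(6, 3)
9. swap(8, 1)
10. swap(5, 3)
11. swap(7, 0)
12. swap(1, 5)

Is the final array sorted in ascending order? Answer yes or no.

After 1 (reverse(7, 8)): [8, 7, 1, 0, 3, 2, 5, 6, 4]
After 2 (swap(0, 1)): [7, 8, 1, 0, 3, 2, 5, 6, 4]
After 3 (swap(7, 3)): [7, 8, 1, 6, 3, 2, 5, 0, 4]
After 4 (reverse(6, 8)): [7, 8, 1, 6, 3, 2, 4, 0, 5]
After 5 (reverse(2, 4)): [7, 8, 3, 6, 1, 2, 4, 0, 5]
After 6 (swap(5, 2)): [7, 8, 2, 6, 1, 3, 4, 0, 5]
After 7 (swap(6, 4)): [7, 8, 2, 6, 4, 3, 1, 0, 5]
After 8 (swap(6, 3)): [7, 8, 2, 1, 4, 3, 6, 0, 5]
After 9 (swap(8, 1)): [7, 5, 2, 1, 4, 3, 6, 0, 8]
After 10 (swap(5, 3)): [7, 5, 2, 3, 4, 1, 6, 0, 8]
After 11 (swap(7, 0)): [0, 5, 2, 3, 4, 1, 6, 7, 8]
After 12 (swap(1, 5)): [0, 1, 2, 3, 4, 5, 6, 7, 8]

Answer: yes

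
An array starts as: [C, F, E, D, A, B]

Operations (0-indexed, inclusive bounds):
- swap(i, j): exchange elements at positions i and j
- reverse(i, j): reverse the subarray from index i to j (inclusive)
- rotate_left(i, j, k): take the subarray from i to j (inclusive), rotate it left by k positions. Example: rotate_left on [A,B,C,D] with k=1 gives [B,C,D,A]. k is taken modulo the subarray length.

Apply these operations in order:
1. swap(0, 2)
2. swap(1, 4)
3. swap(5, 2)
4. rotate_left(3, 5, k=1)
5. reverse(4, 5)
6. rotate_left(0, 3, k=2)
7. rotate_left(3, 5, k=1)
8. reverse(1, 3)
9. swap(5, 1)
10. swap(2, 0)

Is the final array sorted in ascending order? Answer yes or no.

After 1 (swap(0, 2)): [E, F, C, D, A, B]
After 2 (swap(1, 4)): [E, A, C, D, F, B]
After 3 (swap(5, 2)): [E, A, B, D, F, C]
After 4 (rotate_left(3, 5, k=1)): [E, A, B, F, C, D]
After 5 (reverse(4, 5)): [E, A, B, F, D, C]
After 6 (rotate_left(0, 3, k=2)): [B, F, E, A, D, C]
After 7 (rotate_left(3, 5, k=1)): [B, F, E, D, C, A]
After 8 (reverse(1, 3)): [B, D, E, F, C, A]
After 9 (swap(5, 1)): [B, A, E, F, C, D]
After 10 (swap(2, 0)): [E, A, B, F, C, D]

Answer: no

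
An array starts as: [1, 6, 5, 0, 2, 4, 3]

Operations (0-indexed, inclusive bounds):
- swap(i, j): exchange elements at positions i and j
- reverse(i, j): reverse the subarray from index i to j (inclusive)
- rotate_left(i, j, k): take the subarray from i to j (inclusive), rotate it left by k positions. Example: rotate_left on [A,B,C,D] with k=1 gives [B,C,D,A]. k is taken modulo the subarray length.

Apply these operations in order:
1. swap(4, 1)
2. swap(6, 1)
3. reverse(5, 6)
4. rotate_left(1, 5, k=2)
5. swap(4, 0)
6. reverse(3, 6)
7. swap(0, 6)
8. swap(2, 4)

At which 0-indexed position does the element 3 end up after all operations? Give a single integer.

Answer: 6

Derivation:
After 1 (swap(4, 1)): [1, 2, 5, 0, 6, 4, 3]
After 2 (swap(6, 1)): [1, 3, 5, 0, 6, 4, 2]
After 3 (reverse(5, 6)): [1, 3, 5, 0, 6, 2, 4]
After 4 (rotate_left(1, 5, k=2)): [1, 0, 6, 2, 3, 5, 4]
After 5 (swap(4, 0)): [3, 0, 6, 2, 1, 5, 4]
After 6 (reverse(3, 6)): [3, 0, 6, 4, 5, 1, 2]
After 7 (swap(0, 6)): [2, 0, 6, 4, 5, 1, 3]
After 8 (swap(2, 4)): [2, 0, 5, 4, 6, 1, 3]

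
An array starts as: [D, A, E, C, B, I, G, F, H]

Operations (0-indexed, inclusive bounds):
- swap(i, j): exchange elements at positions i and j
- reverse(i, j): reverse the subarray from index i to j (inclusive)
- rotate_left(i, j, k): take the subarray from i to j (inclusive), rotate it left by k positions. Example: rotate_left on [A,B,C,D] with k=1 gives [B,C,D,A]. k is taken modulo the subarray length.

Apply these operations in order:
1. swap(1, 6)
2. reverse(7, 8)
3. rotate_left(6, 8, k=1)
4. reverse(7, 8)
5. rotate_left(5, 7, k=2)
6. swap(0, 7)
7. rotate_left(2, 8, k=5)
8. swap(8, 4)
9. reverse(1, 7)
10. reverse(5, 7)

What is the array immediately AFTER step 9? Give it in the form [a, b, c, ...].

Answer: [H, A, B, C, I, F, D, G, E]

Derivation:
After 1 (swap(1, 6)): [D, G, E, C, B, I, A, F, H]
After 2 (reverse(7, 8)): [D, G, E, C, B, I, A, H, F]
After 3 (rotate_left(6, 8, k=1)): [D, G, E, C, B, I, H, F, A]
After 4 (reverse(7, 8)): [D, G, E, C, B, I, H, A, F]
After 5 (rotate_left(5, 7, k=2)): [D, G, E, C, B, A, I, H, F]
After 6 (swap(0, 7)): [H, G, E, C, B, A, I, D, F]
After 7 (rotate_left(2, 8, k=5)): [H, G, D, F, E, C, B, A, I]
After 8 (swap(8, 4)): [H, G, D, F, I, C, B, A, E]
After 9 (reverse(1, 7)): [H, A, B, C, I, F, D, G, E]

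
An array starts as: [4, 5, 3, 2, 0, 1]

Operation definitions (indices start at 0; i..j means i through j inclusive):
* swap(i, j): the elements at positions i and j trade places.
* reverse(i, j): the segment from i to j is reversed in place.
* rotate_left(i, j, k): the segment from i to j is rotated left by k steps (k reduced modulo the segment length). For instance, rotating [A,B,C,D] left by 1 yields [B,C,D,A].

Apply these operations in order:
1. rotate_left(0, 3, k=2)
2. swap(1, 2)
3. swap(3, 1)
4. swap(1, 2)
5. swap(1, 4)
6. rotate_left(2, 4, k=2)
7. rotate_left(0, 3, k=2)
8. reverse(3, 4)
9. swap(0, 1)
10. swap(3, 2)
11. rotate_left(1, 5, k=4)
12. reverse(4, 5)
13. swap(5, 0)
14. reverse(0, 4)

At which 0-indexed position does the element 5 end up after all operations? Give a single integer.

After 1 (rotate_left(0, 3, k=2)): [3, 2, 4, 5, 0, 1]
After 2 (swap(1, 2)): [3, 4, 2, 5, 0, 1]
After 3 (swap(3, 1)): [3, 5, 2, 4, 0, 1]
After 4 (swap(1, 2)): [3, 2, 5, 4, 0, 1]
After 5 (swap(1, 4)): [3, 0, 5, 4, 2, 1]
After 6 (rotate_left(2, 4, k=2)): [3, 0, 2, 5, 4, 1]
After 7 (rotate_left(0, 3, k=2)): [2, 5, 3, 0, 4, 1]
After 8 (reverse(3, 4)): [2, 5, 3, 4, 0, 1]
After 9 (swap(0, 1)): [5, 2, 3, 4, 0, 1]
After 10 (swap(3, 2)): [5, 2, 4, 3, 0, 1]
After 11 (rotate_left(1, 5, k=4)): [5, 1, 2, 4, 3, 0]
After 12 (reverse(4, 5)): [5, 1, 2, 4, 0, 3]
After 13 (swap(5, 0)): [3, 1, 2, 4, 0, 5]
After 14 (reverse(0, 4)): [0, 4, 2, 1, 3, 5]

Answer: 5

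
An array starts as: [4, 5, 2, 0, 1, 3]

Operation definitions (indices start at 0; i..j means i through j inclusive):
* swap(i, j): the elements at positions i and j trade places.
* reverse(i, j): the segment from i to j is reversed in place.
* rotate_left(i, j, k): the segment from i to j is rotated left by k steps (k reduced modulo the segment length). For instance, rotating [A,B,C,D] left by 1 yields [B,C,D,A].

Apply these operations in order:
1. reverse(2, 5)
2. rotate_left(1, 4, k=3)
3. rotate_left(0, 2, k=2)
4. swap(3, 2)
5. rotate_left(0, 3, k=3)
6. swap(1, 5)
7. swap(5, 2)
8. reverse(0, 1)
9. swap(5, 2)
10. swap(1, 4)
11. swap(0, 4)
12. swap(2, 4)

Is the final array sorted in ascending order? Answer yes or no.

After 1 (reverse(2, 5)): [4, 5, 3, 1, 0, 2]
After 2 (rotate_left(1, 4, k=3)): [4, 0, 5, 3, 1, 2]
After 3 (rotate_left(0, 2, k=2)): [5, 4, 0, 3, 1, 2]
After 4 (swap(3, 2)): [5, 4, 3, 0, 1, 2]
After 5 (rotate_left(0, 3, k=3)): [0, 5, 4, 3, 1, 2]
After 6 (swap(1, 5)): [0, 2, 4, 3, 1, 5]
After 7 (swap(5, 2)): [0, 2, 5, 3, 1, 4]
After 8 (reverse(0, 1)): [2, 0, 5, 3, 1, 4]
After 9 (swap(5, 2)): [2, 0, 4, 3, 1, 5]
After 10 (swap(1, 4)): [2, 1, 4, 3, 0, 5]
After 11 (swap(0, 4)): [0, 1, 4, 3, 2, 5]
After 12 (swap(2, 4)): [0, 1, 2, 3, 4, 5]

Answer: yes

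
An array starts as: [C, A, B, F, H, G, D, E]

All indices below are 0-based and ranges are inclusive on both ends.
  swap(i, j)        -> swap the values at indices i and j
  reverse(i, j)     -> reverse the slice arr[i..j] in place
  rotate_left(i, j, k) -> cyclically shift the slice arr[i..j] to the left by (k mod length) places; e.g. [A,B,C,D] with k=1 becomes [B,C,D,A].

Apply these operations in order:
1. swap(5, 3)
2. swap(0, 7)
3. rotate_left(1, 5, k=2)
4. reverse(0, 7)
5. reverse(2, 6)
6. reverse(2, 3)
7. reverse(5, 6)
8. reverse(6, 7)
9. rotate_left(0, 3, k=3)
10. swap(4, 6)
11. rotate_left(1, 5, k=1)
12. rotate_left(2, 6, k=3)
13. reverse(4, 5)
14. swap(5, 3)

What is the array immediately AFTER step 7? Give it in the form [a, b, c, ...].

After 1 (swap(5, 3)): [C, A, B, G, H, F, D, E]
After 2 (swap(0, 7)): [E, A, B, G, H, F, D, C]
After 3 (rotate_left(1, 5, k=2)): [E, G, H, F, A, B, D, C]
After 4 (reverse(0, 7)): [C, D, B, A, F, H, G, E]
After 5 (reverse(2, 6)): [C, D, G, H, F, A, B, E]
After 6 (reverse(2, 3)): [C, D, H, G, F, A, B, E]
After 7 (reverse(5, 6)): [C, D, H, G, F, B, A, E]

Answer: [C, D, H, G, F, B, A, E]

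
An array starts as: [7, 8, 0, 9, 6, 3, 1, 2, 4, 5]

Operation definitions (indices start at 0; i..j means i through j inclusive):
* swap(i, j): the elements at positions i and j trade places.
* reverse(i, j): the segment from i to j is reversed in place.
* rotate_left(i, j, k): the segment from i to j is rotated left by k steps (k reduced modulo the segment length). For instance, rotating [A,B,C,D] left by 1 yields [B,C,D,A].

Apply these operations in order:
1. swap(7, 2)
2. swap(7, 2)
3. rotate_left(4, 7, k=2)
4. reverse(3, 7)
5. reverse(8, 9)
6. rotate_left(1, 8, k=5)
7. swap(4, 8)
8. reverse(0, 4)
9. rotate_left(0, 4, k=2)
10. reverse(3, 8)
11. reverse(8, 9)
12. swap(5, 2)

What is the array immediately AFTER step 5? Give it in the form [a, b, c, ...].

Answer: [7, 8, 0, 3, 6, 2, 1, 9, 5, 4]

Derivation:
After 1 (swap(7, 2)): [7, 8, 2, 9, 6, 3, 1, 0, 4, 5]
After 2 (swap(7, 2)): [7, 8, 0, 9, 6, 3, 1, 2, 4, 5]
After 3 (rotate_left(4, 7, k=2)): [7, 8, 0, 9, 1, 2, 6, 3, 4, 5]
After 4 (reverse(3, 7)): [7, 8, 0, 3, 6, 2, 1, 9, 4, 5]
After 5 (reverse(8, 9)): [7, 8, 0, 3, 6, 2, 1, 9, 5, 4]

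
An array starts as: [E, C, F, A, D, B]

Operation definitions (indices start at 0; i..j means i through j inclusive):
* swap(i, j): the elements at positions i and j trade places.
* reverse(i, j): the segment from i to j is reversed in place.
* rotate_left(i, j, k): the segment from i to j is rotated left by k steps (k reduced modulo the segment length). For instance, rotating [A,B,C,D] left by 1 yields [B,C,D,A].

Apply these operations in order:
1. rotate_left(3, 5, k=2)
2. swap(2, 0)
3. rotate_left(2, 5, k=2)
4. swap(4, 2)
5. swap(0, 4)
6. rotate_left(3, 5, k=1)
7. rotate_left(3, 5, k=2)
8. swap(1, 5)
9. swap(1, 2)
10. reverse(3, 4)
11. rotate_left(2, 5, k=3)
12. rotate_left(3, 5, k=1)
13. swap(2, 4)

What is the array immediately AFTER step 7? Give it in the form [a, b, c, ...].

After 1 (rotate_left(3, 5, k=2)): [E, C, F, B, A, D]
After 2 (swap(2, 0)): [F, C, E, B, A, D]
After 3 (rotate_left(2, 5, k=2)): [F, C, A, D, E, B]
After 4 (swap(4, 2)): [F, C, E, D, A, B]
After 5 (swap(0, 4)): [A, C, E, D, F, B]
After 6 (rotate_left(3, 5, k=1)): [A, C, E, F, B, D]
After 7 (rotate_left(3, 5, k=2)): [A, C, E, D, F, B]

Answer: [A, C, E, D, F, B]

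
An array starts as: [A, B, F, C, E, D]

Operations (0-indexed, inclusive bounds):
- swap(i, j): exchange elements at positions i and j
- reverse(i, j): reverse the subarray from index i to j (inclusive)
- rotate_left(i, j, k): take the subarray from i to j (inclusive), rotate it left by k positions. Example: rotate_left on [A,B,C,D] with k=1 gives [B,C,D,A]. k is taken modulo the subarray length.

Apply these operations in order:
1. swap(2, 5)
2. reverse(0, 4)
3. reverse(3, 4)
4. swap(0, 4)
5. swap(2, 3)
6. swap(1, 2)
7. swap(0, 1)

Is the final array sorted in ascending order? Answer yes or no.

After 1 (swap(2, 5)): [A, B, D, C, E, F]
After 2 (reverse(0, 4)): [E, C, D, B, A, F]
After 3 (reverse(3, 4)): [E, C, D, A, B, F]
After 4 (swap(0, 4)): [B, C, D, A, E, F]
After 5 (swap(2, 3)): [B, C, A, D, E, F]
After 6 (swap(1, 2)): [B, A, C, D, E, F]
After 7 (swap(0, 1)): [A, B, C, D, E, F]

Answer: yes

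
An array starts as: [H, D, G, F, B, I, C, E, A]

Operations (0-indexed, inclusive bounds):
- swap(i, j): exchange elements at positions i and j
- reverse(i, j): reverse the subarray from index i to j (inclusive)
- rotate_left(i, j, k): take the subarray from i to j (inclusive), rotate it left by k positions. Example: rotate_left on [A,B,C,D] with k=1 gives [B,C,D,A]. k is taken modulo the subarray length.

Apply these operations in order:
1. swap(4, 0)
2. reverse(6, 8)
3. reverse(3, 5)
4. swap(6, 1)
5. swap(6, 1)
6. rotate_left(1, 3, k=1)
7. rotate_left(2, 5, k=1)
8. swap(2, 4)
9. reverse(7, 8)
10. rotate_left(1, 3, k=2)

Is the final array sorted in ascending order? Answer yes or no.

Answer: no

Derivation:
After 1 (swap(4, 0)): [B, D, G, F, H, I, C, E, A]
After 2 (reverse(6, 8)): [B, D, G, F, H, I, A, E, C]
After 3 (reverse(3, 5)): [B, D, G, I, H, F, A, E, C]
After 4 (swap(6, 1)): [B, A, G, I, H, F, D, E, C]
After 5 (swap(6, 1)): [B, D, G, I, H, F, A, E, C]
After 6 (rotate_left(1, 3, k=1)): [B, G, I, D, H, F, A, E, C]
After 7 (rotate_left(2, 5, k=1)): [B, G, D, H, F, I, A, E, C]
After 8 (swap(2, 4)): [B, G, F, H, D, I, A, E, C]
After 9 (reverse(7, 8)): [B, G, F, H, D, I, A, C, E]
After 10 (rotate_left(1, 3, k=2)): [B, H, G, F, D, I, A, C, E]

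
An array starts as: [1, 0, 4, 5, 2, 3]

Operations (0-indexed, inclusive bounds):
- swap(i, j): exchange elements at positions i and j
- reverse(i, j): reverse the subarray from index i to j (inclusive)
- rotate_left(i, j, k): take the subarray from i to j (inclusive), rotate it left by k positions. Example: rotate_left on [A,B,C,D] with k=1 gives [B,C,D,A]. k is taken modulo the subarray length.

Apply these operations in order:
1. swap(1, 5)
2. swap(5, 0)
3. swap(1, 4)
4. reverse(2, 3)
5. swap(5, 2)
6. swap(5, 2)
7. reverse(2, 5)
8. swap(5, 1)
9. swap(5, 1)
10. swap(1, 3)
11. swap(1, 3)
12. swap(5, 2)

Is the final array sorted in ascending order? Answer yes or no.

After 1 (swap(1, 5)): [1, 3, 4, 5, 2, 0]
After 2 (swap(5, 0)): [0, 3, 4, 5, 2, 1]
After 3 (swap(1, 4)): [0, 2, 4, 5, 3, 1]
After 4 (reverse(2, 3)): [0, 2, 5, 4, 3, 1]
After 5 (swap(5, 2)): [0, 2, 1, 4, 3, 5]
After 6 (swap(5, 2)): [0, 2, 5, 4, 3, 1]
After 7 (reverse(2, 5)): [0, 2, 1, 3, 4, 5]
After 8 (swap(5, 1)): [0, 5, 1, 3, 4, 2]
After 9 (swap(5, 1)): [0, 2, 1, 3, 4, 5]
After 10 (swap(1, 3)): [0, 3, 1, 2, 4, 5]
After 11 (swap(1, 3)): [0, 2, 1, 3, 4, 5]
After 12 (swap(5, 2)): [0, 2, 5, 3, 4, 1]

Answer: no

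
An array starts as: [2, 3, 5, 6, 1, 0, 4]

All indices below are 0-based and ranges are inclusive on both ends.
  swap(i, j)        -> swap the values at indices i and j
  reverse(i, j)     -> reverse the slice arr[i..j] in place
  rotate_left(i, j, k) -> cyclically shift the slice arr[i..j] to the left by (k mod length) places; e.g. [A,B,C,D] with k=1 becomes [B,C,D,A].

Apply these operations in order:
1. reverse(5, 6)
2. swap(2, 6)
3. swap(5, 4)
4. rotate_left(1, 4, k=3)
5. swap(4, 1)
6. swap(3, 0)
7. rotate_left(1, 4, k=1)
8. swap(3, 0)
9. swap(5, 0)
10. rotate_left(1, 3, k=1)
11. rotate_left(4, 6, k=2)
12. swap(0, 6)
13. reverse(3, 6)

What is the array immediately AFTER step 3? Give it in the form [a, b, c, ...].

After 1 (reverse(5, 6)): [2, 3, 5, 6, 1, 4, 0]
After 2 (swap(2, 6)): [2, 3, 0, 6, 1, 4, 5]
After 3 (swap(5, 4)): [2, 3, 0, 6, 4, 1, 5]

Answer: [2, 3, 0, 6, 4, 1, 5]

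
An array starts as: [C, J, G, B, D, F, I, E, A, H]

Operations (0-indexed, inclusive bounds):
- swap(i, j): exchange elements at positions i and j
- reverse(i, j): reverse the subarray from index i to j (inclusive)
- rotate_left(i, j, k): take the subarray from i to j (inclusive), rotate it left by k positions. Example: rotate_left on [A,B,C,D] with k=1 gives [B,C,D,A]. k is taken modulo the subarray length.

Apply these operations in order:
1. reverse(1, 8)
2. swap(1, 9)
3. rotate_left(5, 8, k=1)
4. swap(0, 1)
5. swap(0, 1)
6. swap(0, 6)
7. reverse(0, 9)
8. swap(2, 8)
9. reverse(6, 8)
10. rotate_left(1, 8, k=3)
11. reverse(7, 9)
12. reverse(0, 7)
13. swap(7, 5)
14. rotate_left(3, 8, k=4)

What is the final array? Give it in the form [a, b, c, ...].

After 1 (reverse(1, 8)): [C, A, E, I, F, D, B, G, J, H]
After 2 (swap(1, 9)): [C, H, E, I, F, D, B, G, J, A]
After 3 (rotate_left(5, 8, k=1)): [C, H, E, I, F, B, G, J, D, A]
After 4 (swap(0, 1)): [H, C, E, I, F, B, G, J, D, A]
After 5 (swap(0, 1)): [C, H, E, I, F, B, G, J, D, A]
After 6 (swap(0, 6)): [G, H, E, I, F, B, C, J, D, A]
After 7 (reverse(0, 9)): [A, D, J, C, B, F, I, E, H, G]
After 8 (swap(2, 8)): [A, D, H, C, B, F, I, E, J, G]
After 9 (reverse(6, 8)): [A, D, H, C, B, F, J, E, I, G]
After 10 (rotate_left(1, 8, k=3)): [A, B, F, J, E, I, D, H, C, G]
After 11 (reverse(7, 9)): [A, B, F, J, E, I, D, G, C, H]
After 12 (reverse(0, 7)): [G, D, I, E, J, F, B, A, C, H]
After 13 (swap(7, 5)): [G, D, I, E, J, A, B, F, C, H]
After 14 (rotate_left(3, 8, k=4)): [G, D, I, F, C, E, J, A, B, H]

Answer: [G, D, I, F, C, E, J, A, B, H]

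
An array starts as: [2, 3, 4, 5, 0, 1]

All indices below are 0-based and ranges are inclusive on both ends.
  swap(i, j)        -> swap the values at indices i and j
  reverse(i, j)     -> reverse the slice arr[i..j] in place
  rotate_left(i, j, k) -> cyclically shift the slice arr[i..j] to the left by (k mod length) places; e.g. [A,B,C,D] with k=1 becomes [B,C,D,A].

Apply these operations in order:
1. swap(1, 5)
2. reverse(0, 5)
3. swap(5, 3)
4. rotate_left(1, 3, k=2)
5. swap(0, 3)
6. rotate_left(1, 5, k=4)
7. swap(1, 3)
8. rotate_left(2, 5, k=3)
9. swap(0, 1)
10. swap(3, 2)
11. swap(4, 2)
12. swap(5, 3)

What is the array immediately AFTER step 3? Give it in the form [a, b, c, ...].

After 1 (swap(1, 5)): [2, 1, 4, 5, 0, 3]
After 2 (reverse(0, 5)): [3, 0, 5, 4, 1, 2]
After 3 (swap(5, 3)): [3, 0, 5, 2, 1, 4]

Answer: [3, 0, 5, 2, 1, 4]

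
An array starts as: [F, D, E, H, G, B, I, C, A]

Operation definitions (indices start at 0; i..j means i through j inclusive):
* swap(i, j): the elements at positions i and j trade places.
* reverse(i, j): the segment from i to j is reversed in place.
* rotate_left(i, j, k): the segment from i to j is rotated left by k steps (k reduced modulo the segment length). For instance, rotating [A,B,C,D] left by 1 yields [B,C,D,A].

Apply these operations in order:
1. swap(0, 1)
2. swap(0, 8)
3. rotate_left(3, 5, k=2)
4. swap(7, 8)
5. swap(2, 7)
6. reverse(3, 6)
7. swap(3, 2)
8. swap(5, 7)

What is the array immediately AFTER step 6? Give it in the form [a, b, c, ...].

Answer: [A, F, D, I, G, H, B, E, C]

Derivation:
After 1 (swap(0, 1)): [D, F, E, H, G, B, I, C, A]
After 2 (swap(0, 8)): [A, F, E, H, G, B, I, C, D]
After 3 (rotate_left(3, 5, k=2)): [A, F, E, B, H, G, I, C, D]
After 4 (swap(7, 8)): [A, F, E, B, H, G, I, D, C]
After 5 (swap(2, 7)): [A, F, D, B, H, G, I, E, C]
After 6 (reverse(3, 6)): [A, F, D, I, G, H, B, E, C]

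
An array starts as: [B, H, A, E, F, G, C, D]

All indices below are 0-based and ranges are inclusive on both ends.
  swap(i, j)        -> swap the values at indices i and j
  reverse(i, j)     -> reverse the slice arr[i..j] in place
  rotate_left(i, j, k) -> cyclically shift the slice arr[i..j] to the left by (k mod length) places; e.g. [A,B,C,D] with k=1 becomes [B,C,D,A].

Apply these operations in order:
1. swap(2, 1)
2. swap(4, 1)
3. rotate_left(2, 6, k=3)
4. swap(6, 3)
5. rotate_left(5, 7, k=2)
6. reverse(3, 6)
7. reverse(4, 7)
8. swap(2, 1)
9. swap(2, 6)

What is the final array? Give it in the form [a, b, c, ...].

Answer: [B, G, H, E, C, A, F, D]

Derivation:
After 1 (swap(2, 1)): [B, A, H, E, F, G, C, D]
After 2 (swap(4, 1)): [B, F, H, E, A, G, C, D]
After 3 (rotate_left(2, 6, k=3)): [B, F, G, C, H, E, A, D]
After 4 (swap(6, 3)): [B, F, G, A, H, E, C, D]
After 5 (rotate_left(5, 7, k=2)): [B, F, G, A, H, D, E, C]
After 6 (reverse(3, 6)): [B, F, G, E, D, H, A, C]
After 7 (reverse(4, 7)): [B, F, G, E, C, A, H, D]
After 8 (swap(2, 1)): [B, G, F, E, C, A, H, D]
After 9 (swap(2, 6)): [B, G, H, E, C, A, F, D]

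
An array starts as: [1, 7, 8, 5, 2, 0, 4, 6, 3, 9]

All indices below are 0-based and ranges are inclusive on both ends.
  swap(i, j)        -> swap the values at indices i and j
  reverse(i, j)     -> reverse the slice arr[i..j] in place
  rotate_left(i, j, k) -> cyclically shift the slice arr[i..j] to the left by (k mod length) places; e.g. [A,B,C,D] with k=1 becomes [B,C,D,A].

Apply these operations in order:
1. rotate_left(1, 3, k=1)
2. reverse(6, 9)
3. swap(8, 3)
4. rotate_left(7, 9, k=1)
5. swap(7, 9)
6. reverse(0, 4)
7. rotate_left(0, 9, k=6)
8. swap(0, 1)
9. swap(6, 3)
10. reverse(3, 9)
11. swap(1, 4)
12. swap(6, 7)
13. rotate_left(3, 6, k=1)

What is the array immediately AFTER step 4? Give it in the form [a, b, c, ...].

After 1 (rotate_left(1, 3, k=1)): [1, 8, 5, 7, 2, 0, 4, 6, 3, 9]
After 2 (reverse(6, 9)): [1, 8, 5, 7, 2, 0, 9, 3, 6, 4]
After 3 (swap(8, 3)): [1, 8, 5, 6, 2, 0, 9, 3, 7, 4]
After 4 (rotate_left(7, 9, k=1)): [1, 8, 5, 6, 2, 0, 9, 7, 4, 3]

Answer: [1, 8, 5, 6, 2, 0, 9, 7, 4, 3]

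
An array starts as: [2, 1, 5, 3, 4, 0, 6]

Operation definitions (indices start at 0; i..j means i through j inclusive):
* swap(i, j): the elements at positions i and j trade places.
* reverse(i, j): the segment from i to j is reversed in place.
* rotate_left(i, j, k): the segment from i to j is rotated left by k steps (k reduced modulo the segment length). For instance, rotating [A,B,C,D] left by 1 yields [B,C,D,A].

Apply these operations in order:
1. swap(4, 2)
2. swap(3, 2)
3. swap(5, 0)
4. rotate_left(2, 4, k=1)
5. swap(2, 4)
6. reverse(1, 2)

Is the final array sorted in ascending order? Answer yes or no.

After 1 (swap(4, 2)): [2, 1, 4, 3, 5, 0, 6]
After 2 (swap(3, 2)): [2, 1, 3, 4, 5, 0, 6]
After 3 (swap(5, 0)): [0, 1, 3, 4, 5, 2, 6]
After 4 (rotate_left(2, 4, k=1)): [0, 1, 4, 5, 3, 2, 6]
After 5 (swap(2, 4)): [0, 1, 3, 5, 4, 2, 6]
After 6 (reverse(1, 2)): [0, 3, 1, 5, 4, 2, 6]

Answer: no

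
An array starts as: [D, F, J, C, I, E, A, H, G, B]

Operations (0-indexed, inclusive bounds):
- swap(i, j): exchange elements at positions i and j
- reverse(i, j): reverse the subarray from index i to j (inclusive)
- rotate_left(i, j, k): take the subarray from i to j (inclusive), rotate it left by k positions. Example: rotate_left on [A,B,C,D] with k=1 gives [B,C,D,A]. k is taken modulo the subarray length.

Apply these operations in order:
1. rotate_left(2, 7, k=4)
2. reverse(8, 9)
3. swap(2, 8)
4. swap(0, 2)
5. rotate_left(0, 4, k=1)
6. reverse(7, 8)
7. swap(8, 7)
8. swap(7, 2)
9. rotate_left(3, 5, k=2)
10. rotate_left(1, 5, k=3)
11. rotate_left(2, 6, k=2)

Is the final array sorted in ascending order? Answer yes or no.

Answer: no

Derivation:
After 1 (rotate_left(2, 7, k=4)): [D, F, A, H, J, C, I, E, G, B]
After 2 (reverse(8, 9)): [D, F, A, H, J, C, I, E, B, G]
After 3 (swap(2, 8)): [D, F, B, H, J, C, I, E, A, G]
After 4 (swap(0, 2)): [B, F, D, H, J, C, I, E, A, G]
After 5 (rotate_left(0, 4, k=1)): [F, D, H, J, B, C, I, E, A, G]
After 6 (reverse(7, 8)): [F, D, H, J, B, C, I, A, E, G]
After 7 (swap(8, 7)): [F, D, H, J, B, C, I, E, A, G]
After 8 (swap(7, 2)): [F, D, E, J, B, C, I, H, A, G]
After 9 (rotate_left(3, 5, k=2)): [F, D, E, C, J, B, I, H, A, G]
After 10 (rotate_left(1, 5, k=3)): [F, J, B, D, E, C, I, H, A, G]
After 11 (rotate_left(2, 6, k=2)): [F, J, E, C, I, B, D, H, A, G]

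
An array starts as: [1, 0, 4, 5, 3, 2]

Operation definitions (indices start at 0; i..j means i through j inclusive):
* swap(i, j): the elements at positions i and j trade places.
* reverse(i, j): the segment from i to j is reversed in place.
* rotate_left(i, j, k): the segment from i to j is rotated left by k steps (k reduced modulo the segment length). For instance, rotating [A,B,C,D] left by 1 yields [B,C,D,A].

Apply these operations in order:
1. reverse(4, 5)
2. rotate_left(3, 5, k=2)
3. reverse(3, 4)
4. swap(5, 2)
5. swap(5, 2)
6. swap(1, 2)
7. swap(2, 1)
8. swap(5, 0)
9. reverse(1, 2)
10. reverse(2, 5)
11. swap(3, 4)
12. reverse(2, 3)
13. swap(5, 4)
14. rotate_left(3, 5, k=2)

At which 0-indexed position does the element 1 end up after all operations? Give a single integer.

Answer: 4

Derivation:
After 1 (reverse(4, 5)): [1, 0, 4, 5, 2, 3]
After 2 (rotate_left(3, 5, k=2)): [1, 0, 4, 3, 5, 2]
After 3 (reverse(3, 4)): [1, 0, 4, 5, 3, 2]
After 4 (swap(5, 2)): [1, 0, 2, 5, 3, 4]
After 5 (swap(5, 2)): [1, 0, 4, 5, 3, 2]
After 6 (swap(1, 2)): [1, 4, 0, 5, 3, 2]
After 7 (swap(2, 1)): [1, 0, 4, 5, 3, 2]
After 8 (swap(5, 0)): [2, 0, 4, 5, 3, 1]
After 9 (reverse(1, 2)): [2, 4, 0, 5, 3, 1]
After 10 (reverse(2, 5)): [2, 4, 1, 3, 5, 0]
After 11 (swap(3, 4)): [2, 4, 1, 5, 3, 0]
After 12 (reverse(2, 3)): [2, 4, 5, 1, 3, 0]
After 13 (swap(5, 4)): [2, 4, 5, 1, 0, 3]
After 14 (rotate_left(3, 5, k=2)): [2, 4, 5, 3, 1, 0]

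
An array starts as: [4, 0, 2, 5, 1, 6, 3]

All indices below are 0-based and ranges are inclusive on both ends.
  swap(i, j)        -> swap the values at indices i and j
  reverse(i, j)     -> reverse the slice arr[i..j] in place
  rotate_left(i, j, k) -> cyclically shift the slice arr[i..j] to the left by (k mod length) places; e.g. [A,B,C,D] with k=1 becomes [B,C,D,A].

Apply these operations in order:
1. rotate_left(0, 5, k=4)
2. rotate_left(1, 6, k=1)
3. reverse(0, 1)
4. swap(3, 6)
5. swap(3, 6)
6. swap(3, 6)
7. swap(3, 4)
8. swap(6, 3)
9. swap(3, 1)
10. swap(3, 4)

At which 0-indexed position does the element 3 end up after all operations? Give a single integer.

After 1 (rotate_left(0, 5, k=4)): [1, 6, 4, 0, 2, 5, 3]
After 2 (rotate_left(1, 6, k=1)): [1, 4, 0, 2, 5, 3, 6]
After 3 (reverse(0, 1)): [4, 1, 0, 2, 5, 3, 6]
After 4 (swap(3, 6)): [4, 1, 0, 6, 5, 3, 2]
After 5 (swap(3, 6)): [4, 1, 0, 2, 5, 3, 6]
After 6 (swap(3, 6)): [4, 1, 0, 6, 5, 3, 2]
After 7 (swap(3, 4)): [4, 1, 0, 5, 6, 3, 2]
After 8 (swap(6, 3)): [4, 1, 0, 2, 6, 3, 5]
After 9 (swap(3, 1)): [4, 2, 0, 1, 6, 3, 5]
After 10 (swap(3, 4)): [4, 2, 0, 6, 1, 3, 5]

Answer: 5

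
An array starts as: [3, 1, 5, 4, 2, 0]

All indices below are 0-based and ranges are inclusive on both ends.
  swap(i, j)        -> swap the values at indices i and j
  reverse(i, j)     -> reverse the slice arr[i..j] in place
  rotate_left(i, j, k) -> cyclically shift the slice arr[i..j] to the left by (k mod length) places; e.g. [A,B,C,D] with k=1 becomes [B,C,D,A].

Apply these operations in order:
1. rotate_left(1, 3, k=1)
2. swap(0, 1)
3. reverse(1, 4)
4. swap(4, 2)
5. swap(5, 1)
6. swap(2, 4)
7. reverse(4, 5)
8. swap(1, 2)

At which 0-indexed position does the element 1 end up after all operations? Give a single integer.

After 1 (rotate_left(1, 3, k=1)): [3, 5, 4, 1, 2, 0]
After 2 (swap(0, 1)): [5, 3, 4, 1, 2, 0]
After 3 (reverse(1, 4)): [5, 2, 1, 4, 3, 0]
After 4 (swap(4, 2)): [5, 2, 3, 4, 1, 0]
After 5 (swap(5, 1)): [5, 0, 3, 4, 1, 2]
After 6 (swap(2, 4)): [5, 0, 1, 4, 3, 2]
After 7 (reverse(4, 5)): [5, 0, 1, 4, 2, 3]
After 8 (swap(1, 2)): [5, 1, 0, 4, 2, 3]

Answer: 1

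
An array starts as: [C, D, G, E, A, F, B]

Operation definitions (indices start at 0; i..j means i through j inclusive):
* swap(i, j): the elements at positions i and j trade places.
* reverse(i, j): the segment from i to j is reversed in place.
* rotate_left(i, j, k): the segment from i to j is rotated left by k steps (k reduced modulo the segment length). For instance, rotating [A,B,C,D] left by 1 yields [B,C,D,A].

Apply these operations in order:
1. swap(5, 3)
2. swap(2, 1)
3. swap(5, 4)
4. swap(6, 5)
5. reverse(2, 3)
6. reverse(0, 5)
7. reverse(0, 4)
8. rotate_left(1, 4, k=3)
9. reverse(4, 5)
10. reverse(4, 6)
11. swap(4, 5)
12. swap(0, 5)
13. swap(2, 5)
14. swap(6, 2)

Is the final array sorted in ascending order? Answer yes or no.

Answer: yes

Derivation:
After 1 (swap(5, 3)): [C, D, G, F, A, E, B]
After 2 (swap(2, 1)): [C, G, D, F, A, E, B]
After 3 (swap(5, 4)): [C, G, D, F, E, A, B]
After 4 (swap(6, 5)): [C, G, D, F, E, B, A]
After 5 (reverse(2, 3)): [C, G, F, D, E, B, A]
After 6 (reverse(0, 5)): [B, E, D, F, G, C, A]
After 7 (reverse(0, 4)): [G, F, D, E, B, C, A]
After 8 (rotate_left(1, 4, k=3)): [G, B, F, D, E, C, A]
After 9 (reverse(4, 5)): [G, B, F, D, C, E, A]
After 10 (reverse(4, 6)): [G, B, F, D, A, E, C]
After 11 (swap(4, 5)): [G, B, F, D, E, A, C]
After 12 (swap(0, 5)): [A, B, F, D, E, G, C]
After 13 (swap(2, 5)): [A, B, G, D, E, F, C]
After 14 (swap(6, 2)): [A, B, C, D, E, F, G]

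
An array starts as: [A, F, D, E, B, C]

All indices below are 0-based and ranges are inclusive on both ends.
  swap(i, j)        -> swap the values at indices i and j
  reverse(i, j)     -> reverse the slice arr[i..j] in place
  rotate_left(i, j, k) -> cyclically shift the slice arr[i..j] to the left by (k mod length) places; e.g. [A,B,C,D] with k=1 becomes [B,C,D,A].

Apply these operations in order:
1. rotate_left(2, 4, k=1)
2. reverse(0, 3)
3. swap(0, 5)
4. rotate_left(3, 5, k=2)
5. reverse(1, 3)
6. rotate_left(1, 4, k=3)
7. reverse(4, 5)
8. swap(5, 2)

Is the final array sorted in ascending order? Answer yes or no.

After 1 (rotate_left(2, 4, k=1)): [A, F, E, B, D, C]
After 2 (reverse(0, 3)): [B, E, F, A, D, C]
After 3 (swap(0, 5)): [C, E, F, A, D, B]
After 4 (rotate_left(3, 5, k=2)): [C, E, F, B, A, D]
After 5 (reverse(1, 3)): [C, B, F, E, A, D]
After 6 (rotate_left(1, 4, k=3)): [C, A, B, F, E, D]
After 7 (reverse(4, 5)): [C, A, B, F, D, E]
After 8 (swap(5, 2)): [C, A, E, F, D, B]

Answer: no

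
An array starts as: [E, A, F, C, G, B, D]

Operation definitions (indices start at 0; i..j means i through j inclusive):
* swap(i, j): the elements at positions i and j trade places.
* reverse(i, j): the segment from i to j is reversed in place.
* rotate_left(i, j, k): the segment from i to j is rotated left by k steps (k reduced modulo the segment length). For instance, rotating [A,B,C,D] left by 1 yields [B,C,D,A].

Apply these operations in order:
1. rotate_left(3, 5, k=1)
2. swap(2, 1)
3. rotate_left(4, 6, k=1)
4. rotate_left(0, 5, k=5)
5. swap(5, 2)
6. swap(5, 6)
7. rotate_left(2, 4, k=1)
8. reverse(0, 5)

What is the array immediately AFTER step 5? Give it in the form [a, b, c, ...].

Answer: [D, E, C, A, G, F, B]

Derivation:
After 1 (rotate_left(3, 5, k=1)): [E, A, F, G, B, C, D]
After 2 (swap(2, 1)): [E, F, A, G, B, C, D]
After 3 (rotate_left(4, 6, k=1)): [E, F, A, G, C, D, B]
After 4 (rotate_left(0, 5, k=5)): [D, E, F, A, G, C, B]
After 5 (swap(5, 2)): [D, E, C, A, G, F, B]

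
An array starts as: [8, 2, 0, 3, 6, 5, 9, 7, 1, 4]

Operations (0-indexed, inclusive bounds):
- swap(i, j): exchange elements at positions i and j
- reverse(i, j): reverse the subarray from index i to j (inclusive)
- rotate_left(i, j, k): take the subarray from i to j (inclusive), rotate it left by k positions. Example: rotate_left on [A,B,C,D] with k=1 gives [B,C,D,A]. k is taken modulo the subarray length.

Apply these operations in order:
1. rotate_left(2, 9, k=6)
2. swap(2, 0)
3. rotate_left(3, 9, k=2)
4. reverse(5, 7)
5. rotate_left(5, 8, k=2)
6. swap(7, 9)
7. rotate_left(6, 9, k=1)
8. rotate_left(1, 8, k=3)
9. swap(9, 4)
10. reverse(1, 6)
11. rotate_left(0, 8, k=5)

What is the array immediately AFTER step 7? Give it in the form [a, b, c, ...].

After 1 (rotate_left(2, 9, k=6)): [8, 2, 1, 4, 0, 3, 6, 5, 9, 7]
After 2 (swap(2, 0)): [1, 2, 8, 4, 0, 3, 6, 5, 9, 7]
After 3 (rotate_left(3, 9, k=2)): [1, 2, 8, 3, 6, 5, 9, 7, 4, 0]
After 4 (reverse(5, 7)): [1, 2, 8, 3, 6, 7, 9, 5, 4, 0]
After 5 (rotate_left(5, 8, k=2)): [1, 2, 8, 3, 6, 5, 4, 7, 9, 0]
After 6 (swap(7, 9)): [1, 2, 8, 3, 6, 5, 4, 0, 9, 7]
After 7 (rotate_left(6, 9, k=1)): [1, 2, 8, 3, 6, 5, 0, 9, 7, 4]

Answer: [1, 2, 8, 3, 6, 5, 0, 9, 7, 4]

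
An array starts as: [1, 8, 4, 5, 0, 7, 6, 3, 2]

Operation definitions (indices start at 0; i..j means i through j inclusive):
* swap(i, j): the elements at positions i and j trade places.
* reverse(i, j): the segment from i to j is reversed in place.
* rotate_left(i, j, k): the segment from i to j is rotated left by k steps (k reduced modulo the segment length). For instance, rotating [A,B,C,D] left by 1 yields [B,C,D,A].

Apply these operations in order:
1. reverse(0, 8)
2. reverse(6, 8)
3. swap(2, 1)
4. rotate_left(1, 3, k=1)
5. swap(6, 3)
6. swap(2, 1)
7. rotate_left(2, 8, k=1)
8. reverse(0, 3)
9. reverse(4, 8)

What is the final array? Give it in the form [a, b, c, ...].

Answer: [0, 1, 7, 2, 3, 4, 8, 6, 5]

Derivation:
After 1 (reverse(0, 8)): [2, 3, 6, 7, 0, 5, 4, 8, 1]
After 2 (reverse(6, 8)): [2, 3, 6, 7, 0, 5, 1, 8, 4]
After 3 (swap(2, 1)): [2, 6, 3, 7, 0, 5, 1, 8, 4]
After 4 (rotate_left(1, 3, k=1)): [2, 3, 7, 6, 0, 5, 1, 8, 4]
After 5 (swap(6, 3)): [2, 3, 7, 1, 0, 5, 6, 8, 4]
After 6 (swap(2, 1)): [2, 7, 3, 1, 0, 5, 6, 8, 4]
After 7 (rotate_left(2, 8, k=1)): [2, 7, 1, 0, 5, 6, 8, 4, 3]
After 8 (reverse(0, 3)): [0, 1, 7, 2, 5, 6, 8, 4, 3]
After 9 (reverse(4, 8)): [0, 1, 7, 2, 3, 4, 8, 6, 5]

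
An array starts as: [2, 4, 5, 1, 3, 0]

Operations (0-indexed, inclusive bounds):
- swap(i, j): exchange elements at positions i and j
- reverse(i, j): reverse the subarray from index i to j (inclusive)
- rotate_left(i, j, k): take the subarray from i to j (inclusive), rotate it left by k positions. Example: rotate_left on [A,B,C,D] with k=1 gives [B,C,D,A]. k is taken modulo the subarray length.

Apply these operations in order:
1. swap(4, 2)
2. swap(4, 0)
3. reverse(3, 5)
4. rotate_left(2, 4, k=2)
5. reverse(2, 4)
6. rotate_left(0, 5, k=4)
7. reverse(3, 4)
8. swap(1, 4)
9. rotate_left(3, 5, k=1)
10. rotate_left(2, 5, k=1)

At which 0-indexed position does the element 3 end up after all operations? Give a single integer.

Answer: 3

Derivation:
After 1 (swap(4, 2)): [2, 4, 3, 1, 5, 0]
After 2 (swap(4, 0)): [5, 4, 3, 1, 2, 0]
After 3 (reverse(3, 5)): [5, 4, 3, 0, 2, 1]
After 4 (rotate_left(2, 4, k=2)): [5, 4, 2, 3, 0, 1]
After 5 (reverse(2, 4)): [5, 4, 0, 3, 2, 1]
After 6 (rotate_left(0, 5, k=4)): [2, 1, 5, 4, 0, 3]
After 7 (reverse(3, 4)): [2, 1, 5, 0, 4, 3]
After 8 (swap(1, 4)): [2, 4, 5, 0, 1, 3]
After 9 (rotate_left(3, 5, k=1)): [2, 4, 5, 1, 3, 0]
After 10 (rotate_left(2, 5, k=1)): [2, 4, 1, 3, 0, 5]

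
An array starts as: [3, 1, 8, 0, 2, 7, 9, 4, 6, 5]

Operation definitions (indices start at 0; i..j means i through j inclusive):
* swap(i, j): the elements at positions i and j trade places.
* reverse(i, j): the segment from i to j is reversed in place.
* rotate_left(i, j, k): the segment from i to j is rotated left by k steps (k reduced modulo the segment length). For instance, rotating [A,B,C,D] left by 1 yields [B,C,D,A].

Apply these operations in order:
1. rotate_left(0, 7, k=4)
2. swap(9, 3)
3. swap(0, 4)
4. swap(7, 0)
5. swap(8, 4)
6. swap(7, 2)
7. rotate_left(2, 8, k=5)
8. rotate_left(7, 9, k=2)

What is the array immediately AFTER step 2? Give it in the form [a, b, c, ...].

Answer: [2, 7, 9, 5, 3, 1, 8, 0, 6, 4]

Derivation:
After 1 (rotate_left(0, 7, k=4)): [2, 7, 9, 4, 3, 1, 8, 0, 6, 5]
After 2 (swap(9, 3)): [2, 7, 9, 5, 3, 1, 8, 0, 6, 4]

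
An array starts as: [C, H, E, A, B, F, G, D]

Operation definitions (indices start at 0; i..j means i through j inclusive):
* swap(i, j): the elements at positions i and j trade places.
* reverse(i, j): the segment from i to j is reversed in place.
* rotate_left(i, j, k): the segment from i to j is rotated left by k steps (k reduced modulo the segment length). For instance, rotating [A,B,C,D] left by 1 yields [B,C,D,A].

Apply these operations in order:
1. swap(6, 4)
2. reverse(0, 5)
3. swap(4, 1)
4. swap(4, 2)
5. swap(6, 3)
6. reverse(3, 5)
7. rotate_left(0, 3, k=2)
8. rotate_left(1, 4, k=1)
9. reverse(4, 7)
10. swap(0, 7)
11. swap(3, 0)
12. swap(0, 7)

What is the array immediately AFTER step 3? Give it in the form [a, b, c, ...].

Answer: [F, H, A, E, G, C, B, D]

Derivation:
After 1 (swap(6, 4)): [C, H, E, A, G, F, B, D]
After 2 (reverse(0, 5)): [F, G, A, E, H, C, B, D]
After 3 (swap(4, 1)): [F, H, A, E, G, C, B, D]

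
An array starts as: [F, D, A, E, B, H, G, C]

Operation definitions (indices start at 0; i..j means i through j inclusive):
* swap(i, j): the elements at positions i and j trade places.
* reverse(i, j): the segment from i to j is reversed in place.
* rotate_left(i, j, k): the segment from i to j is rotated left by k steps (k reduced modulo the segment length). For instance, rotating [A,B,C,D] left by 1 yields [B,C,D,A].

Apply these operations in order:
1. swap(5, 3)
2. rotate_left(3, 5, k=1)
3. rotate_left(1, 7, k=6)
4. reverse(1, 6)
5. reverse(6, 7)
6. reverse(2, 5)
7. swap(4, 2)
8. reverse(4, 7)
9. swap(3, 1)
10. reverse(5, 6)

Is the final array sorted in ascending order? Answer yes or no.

After 1 (swap(5, 3)): [F, D, A, H, B, E, G, C]
After 2 (rotate_left(3, 5, k=1)): [F, D, A, B, E, H, G, C]
After 3 (rotate_left(1, 7, k=6)): [F, C, D, A, B, E, H, G]
After 4 (reverse(1, 6)): [F, H, E, B, A, D, C, G]
After 5 (reverse(6, 7)): [F, H, E, B, A, D, G, C]
After 6 (reverse(2, 5)): [F, H, D, A, B, E, G, C]
After 7 (swap(4, 2)): [F, H, B, A, D, E, G, C]
After 8 (reverse(4, 7)): [F, H, B, A, C, G, E, D]
After 9 (swap(3, 1)): [F, A, B, H, C, G, E, D]
After 10 (reverse(5, 6)): [F, A, B, H, C, E, G, D]

Answer: no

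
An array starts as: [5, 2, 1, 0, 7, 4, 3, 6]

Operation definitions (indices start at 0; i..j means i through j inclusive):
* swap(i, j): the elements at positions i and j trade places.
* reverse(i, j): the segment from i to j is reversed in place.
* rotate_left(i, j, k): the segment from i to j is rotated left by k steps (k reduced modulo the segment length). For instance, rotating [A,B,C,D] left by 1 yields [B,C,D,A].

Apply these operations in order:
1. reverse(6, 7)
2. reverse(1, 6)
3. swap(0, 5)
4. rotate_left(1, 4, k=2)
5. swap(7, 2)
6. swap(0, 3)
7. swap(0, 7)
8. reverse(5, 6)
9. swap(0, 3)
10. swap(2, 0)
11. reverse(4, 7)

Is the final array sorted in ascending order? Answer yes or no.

Answer: no

Derivation:
After 1 (reverse(6, 7)): [5, 2, 1, 0, 7, 4, 6, 3]
After 2 (reverse(1, 6)): [5, 6, 4, 7, 0, 1, 2, 3]
After 3 (swap(0, 5)): [1, 6, 4, 7, 0, 5, 2, 3]
After 4 (rotate_left(1, 4, k=2)): [1, 7, 0, 6, 4, 5, 2, 3]
After 5 (swap(7, 2)): [1, 7, 3, 6, 4, 5, 2, 0]
After 6 (swap(0, 3)): [6, 7, 3, 1, 4, 5, 2, 0]
After 7 (swap(0, 7)): [0, 7, 3, 1, 4, 5, 2, 6]
After 8 (reverse(5, 6)): [0, 7, 3, 1, 4, 2, 5, 6]
After 9 (swap(0, 3)): [1, 7, 3, 0, 4, 2, 5, 6]
After 10 (swap(2, 0)): [3, 7, 1, 0, 4, 2, 5, 6]
After 11 (reverse(4, 7)): [3, 7, 1, 0, 6, 5, 2, 4]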